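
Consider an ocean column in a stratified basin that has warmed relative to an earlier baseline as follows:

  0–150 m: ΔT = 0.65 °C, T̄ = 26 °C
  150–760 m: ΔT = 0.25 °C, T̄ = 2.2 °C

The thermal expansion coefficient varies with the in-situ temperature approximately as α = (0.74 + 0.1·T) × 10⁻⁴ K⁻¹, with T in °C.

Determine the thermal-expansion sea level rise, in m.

Layer 1: α = (0.74 + 0.1×26)×10⁻⁴ = 3.34×10⁻⁴ K⁻¹
Layer 2: α = (0.74 + 0.1×2.2)×10⁻⁴ = 0.96×10⁻⁴ K⁻¹
Layer 1: 150 × 0.65 × 3.34×10⁻⁴ = 0.032565 m
Layer 2: 0.25 × 0.96×10⁻⁴ × 610 = 0.01464 m
Δh = 0.032565 + 0.01464 = 0.047205 m ≈ 0.047 m

Δh ≈ 0.047 m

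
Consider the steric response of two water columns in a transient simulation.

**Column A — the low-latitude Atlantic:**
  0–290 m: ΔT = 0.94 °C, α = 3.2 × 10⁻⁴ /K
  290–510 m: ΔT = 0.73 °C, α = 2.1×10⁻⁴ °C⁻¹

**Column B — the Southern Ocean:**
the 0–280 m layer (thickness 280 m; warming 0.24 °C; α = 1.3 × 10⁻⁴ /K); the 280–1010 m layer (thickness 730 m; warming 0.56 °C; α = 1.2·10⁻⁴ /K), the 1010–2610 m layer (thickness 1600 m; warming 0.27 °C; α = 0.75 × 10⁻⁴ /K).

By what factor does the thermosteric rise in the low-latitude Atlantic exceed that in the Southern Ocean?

≈ 1.3×

A 3.2×10⁻⁴ × 0.94 × 290 = 0.087232 m
A 290–510 m: 0.73 × 2.1×10⁻⁴ × 220 = 0.033726 m
A total: 0.120958 m
B 0–280 m: 280 × 0.24 × 1.3×10⁻⁴ = 0.008736 m
B 730 × 1.2×10⁻⁴ × 0.56 = 0.049056 m
B Layer 3: 1600 × 0.27 × 0.75×10⁻⁴ = 0.03240 m
B total: 0.090192 m
Ratio: 0.120958 / 0.090192 ≈ 1.341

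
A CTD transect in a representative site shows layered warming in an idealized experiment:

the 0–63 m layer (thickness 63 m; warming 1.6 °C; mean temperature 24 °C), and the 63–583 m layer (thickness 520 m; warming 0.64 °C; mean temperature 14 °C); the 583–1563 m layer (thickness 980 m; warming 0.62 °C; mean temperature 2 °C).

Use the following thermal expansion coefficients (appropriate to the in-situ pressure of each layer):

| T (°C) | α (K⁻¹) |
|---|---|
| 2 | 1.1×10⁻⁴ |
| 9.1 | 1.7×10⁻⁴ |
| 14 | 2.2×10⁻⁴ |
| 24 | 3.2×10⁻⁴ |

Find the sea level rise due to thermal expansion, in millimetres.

170 mm

Layer 1 at 24 °C → α = 3.2×10⁻⁴ K⁻¹
Layer 2 at 14 °C → α = 2.2×10⁻⁴ K⁻¹
Layer 3 at 2 °C → α = 1.1×10⁻⁴ K⁻¹
0–63 m: 3.2×10⁻⁴ × 63 × 1.6 = 0.032256 m
0.64 × 520 × 2.2×10⁻⁴ = 0.073216 m
Layer 3: 0.62 × 980 × 1.1×10⁻⁴ = 0.066836 m
Δh = 0.032256 + 0.073216 + 0.066836 = 0.172308 m ≈ 170 mm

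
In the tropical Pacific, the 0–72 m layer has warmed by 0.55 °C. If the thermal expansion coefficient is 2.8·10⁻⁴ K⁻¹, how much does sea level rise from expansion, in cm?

Δh = αΔT·H = 2.8×10⁻⁴ × 0.55 × 72 = 0.011088 m

1.11 cm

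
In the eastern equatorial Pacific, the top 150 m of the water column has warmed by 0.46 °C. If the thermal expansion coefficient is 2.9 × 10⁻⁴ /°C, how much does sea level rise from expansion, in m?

0.0200 m

Δh = αΔT·H = 2.9×10⁻⁴ × 0.46 × 150 = 0.02001 m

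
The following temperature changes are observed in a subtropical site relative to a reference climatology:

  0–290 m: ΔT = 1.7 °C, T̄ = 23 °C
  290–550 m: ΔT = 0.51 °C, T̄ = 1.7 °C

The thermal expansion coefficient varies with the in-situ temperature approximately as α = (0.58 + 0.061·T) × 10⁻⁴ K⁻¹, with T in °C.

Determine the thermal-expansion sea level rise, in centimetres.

Layer 1: α = (0.58 + 0.061×23)×10⁻⁴ = 1.983×10⁻⁴ K⁻¹
Layer 2: α = (0.58 + 0.061×1.7)×10⁻⁴ = 0.6837×10⁻⁴ K⁻¹
0–290 m: 1.983×10⁻⁴ × 1.7 × 290 = 0.0977619 m
0.51 × 260 × 0.6837×10⁻⁴ = 0.009065862 m
Δh = 0.0977619 + 0.009065862 = 0.106827762 m

Δh ≈ 10.7 cm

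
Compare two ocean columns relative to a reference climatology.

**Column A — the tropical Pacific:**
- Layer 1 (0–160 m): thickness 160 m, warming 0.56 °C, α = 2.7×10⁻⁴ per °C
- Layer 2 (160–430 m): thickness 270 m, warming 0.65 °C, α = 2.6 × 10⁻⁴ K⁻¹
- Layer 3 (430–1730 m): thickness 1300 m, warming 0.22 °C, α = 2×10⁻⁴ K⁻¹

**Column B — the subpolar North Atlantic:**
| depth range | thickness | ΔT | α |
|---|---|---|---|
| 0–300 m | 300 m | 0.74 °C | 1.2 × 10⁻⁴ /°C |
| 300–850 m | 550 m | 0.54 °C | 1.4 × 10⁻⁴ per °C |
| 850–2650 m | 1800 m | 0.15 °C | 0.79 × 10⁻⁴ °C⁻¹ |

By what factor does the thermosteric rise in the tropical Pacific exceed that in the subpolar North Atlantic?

≈ 1.42×

A 0–160 m: 160 × 2.7×10⁻⁴ × 0.56 = 0.024192 m
A 2.6×10⁻⁴ × 0.65 × 270 = 0.04563 m
A 1300 × 2×10⁻⁴ × 0.22 = 0.05720 m
A total: 0.127022 m
B 0.74 × 300 × 1.2×10⁻⁴ = 0.02664 m
B 300–850 m: 1.4×10⁻⁴ × 0.54 × 550 = 0.04158 m
B 1800 × 0.79×10⁻⁴ × 0.15 = 0.02133 m
B total: 0.08955 m
Ratio: 0.127022 / 0.08955 ≈ 1.418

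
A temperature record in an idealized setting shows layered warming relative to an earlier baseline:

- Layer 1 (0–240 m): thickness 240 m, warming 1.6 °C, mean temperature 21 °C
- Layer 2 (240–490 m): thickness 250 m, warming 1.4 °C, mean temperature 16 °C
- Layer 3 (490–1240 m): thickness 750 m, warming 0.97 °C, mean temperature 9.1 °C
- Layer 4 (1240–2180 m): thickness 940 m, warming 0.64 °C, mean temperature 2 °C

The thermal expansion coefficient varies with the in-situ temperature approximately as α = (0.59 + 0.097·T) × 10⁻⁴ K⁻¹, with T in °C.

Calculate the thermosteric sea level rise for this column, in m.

Layer 1: α = (0.59 + 0.097×21)×10⁻⁴ = 2.627×10⁻⁴ K⁻¹
Layer 2: α = (0.59 + 0.097×16)×10⁻⁴ = 2.142×10⁻⁴ K⁻¹
Layer 3: α = (0.59 + 0.097×9.1)×10⁻⁴ = 1.4727×10⁻⁴ K⁻¹
Layer 4: α = (0.59 + 0.097×2)×10⁻⁴ = 0.784×10⁻⁴ K⁻¹
0–240 m: 1.6 × 2.627×10⁻⁴ × 240 = 0.1008768 m
2.142×10⁻⁴ × 250 × 1.4 = 0.07497 m
490–1240 m: 750 × 1.4727×10⁻⁴ × 0.97 = 0.107138925 m
940 × 0.784×10⁻⁴ × 0.64 = 0.04716544 m
Δh = 0.1008768 + 0.07497 + 0.107138925 + 0.04716544 = 0.330151165 m ≈ 0.330 m

about 0.330 m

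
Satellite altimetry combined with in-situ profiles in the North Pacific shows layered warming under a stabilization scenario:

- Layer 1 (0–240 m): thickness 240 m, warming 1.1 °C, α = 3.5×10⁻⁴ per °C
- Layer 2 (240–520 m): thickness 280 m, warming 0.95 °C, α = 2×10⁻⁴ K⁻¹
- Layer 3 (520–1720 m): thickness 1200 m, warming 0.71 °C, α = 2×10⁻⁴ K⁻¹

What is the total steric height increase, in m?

Δh = 0.316 m

Layer 1: 3.5×10⁻⁴ × 240 × 1.1 = 0.09240 m
0.95 × 280 × 2×10⁻⁴ = 0.05320 m
2×10⁻⁴ × 0.71 × 1200 = 0.17040 m
Δh = 0.09240 + 0.05320 + 0.17040 = 0.31600 m ≈ 0.316 m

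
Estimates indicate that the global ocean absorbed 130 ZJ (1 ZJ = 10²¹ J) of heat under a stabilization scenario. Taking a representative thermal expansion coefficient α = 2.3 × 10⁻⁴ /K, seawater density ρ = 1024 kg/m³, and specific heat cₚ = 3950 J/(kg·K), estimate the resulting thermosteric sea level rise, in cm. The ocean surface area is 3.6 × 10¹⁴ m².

Per unit area: Q = 130×10²¹ / (3.6×10¹⁴) ≈ 3.611×10⁸ J/m²
Δh = αQ/(ρcₚ) = 2.3×10⁻⁴ × 3.611×10⁸ / (1024 × 3950) ≈ 0.020533 m

2.05 cm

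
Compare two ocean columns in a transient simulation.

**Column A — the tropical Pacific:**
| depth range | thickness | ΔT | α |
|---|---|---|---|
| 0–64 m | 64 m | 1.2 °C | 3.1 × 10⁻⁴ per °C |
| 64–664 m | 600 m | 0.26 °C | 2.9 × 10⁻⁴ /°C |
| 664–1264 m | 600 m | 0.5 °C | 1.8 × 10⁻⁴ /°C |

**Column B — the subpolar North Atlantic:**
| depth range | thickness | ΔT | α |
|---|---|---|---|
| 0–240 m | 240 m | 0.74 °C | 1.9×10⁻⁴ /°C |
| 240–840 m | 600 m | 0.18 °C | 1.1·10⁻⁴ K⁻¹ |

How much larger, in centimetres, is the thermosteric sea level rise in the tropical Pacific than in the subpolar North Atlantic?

A 3.1×10⁻⁴ × 64 × 1.2 = 0.023808 m
A 0.26 × 2.9×10⁻⁴ × 600 = 0.04524 m
A 664–1264 m: 600 × 1.8×10⁻⁴ × 0.5 = 0.05400 m
A total: 0.123048 m
B 0–240 m: 0.74 × 1.9×10⁻⁴ × 240 = 0.033744 m
B 240–840 m: 600 × 1.1×10⁻⁴ × 0.18 = 0.01188 m
B total: 0.045624 m
Difference: 0.123048 − 0.045624 = 0.077424 m

Δh_A − Δh_B ≈ 7.7 cm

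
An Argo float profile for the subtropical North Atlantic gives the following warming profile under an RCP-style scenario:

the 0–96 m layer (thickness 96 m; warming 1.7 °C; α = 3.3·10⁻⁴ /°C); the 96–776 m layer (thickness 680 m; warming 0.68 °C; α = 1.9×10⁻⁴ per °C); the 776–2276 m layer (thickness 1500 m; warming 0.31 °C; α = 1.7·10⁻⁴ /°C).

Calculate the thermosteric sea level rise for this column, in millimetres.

Layer 1: 3.3×10⁻⁴ × 1.7 × 96 = 0.053856 m
96–776 m: 0.68 × 680 × 1.9×10⁻⁴ = 0.087856 m
1.7×10⁻⁴ × 1500 × 0.31 = 0.07905 m
Δh = 0.053856 + 0.087856 + 0.07905 = 0.220762 m

Δh ≈ 220 mm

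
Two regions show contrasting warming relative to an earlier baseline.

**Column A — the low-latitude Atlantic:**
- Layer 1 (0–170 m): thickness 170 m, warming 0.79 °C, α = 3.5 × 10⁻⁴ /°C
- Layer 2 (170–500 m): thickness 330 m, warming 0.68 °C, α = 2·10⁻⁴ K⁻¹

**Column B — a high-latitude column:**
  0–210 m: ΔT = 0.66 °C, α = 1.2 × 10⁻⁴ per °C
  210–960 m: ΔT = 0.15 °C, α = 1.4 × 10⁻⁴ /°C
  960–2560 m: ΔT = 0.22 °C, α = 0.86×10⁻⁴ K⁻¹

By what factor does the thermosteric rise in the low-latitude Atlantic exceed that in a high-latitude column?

A 3.5×10⁻⁴ × 170 × 0.79 = 0.047005 m
A 170–500 m: 2×10⁻⁴ × 0.68 × 330 = 0.04488 m
A total: 0.091885 m
B 1.2×10⁻⁴ × 0.66 × 210 = 0.016632 m
B 210–960 m: 0.15 × 750 × 1.4×10⁻⁴ = 0.01575 m
B Layer 3: 0.86×10⁻⁴ × 1600 × 0.22 = 0.030272 m
B total: 0.062654 m
Ratio: 0.091885 / 0.062654 ≈ 1.467

a factor of 1.47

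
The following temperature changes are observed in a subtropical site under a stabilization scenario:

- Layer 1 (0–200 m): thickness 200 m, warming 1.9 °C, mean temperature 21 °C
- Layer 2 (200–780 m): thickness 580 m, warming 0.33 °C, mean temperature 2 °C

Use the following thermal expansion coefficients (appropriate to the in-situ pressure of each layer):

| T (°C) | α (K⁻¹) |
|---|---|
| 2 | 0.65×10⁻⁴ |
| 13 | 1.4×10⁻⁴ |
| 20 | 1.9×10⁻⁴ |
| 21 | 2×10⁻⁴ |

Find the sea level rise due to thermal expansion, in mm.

Layer 1 at 21 °C → α = 2×10⁻⁴ K⁻¹
Layer 2 at 2 °C → α = 0.65×10⁻⁴ K⁻¹
Layer 1: 200 × 2×10⁻⁴ × 1.9 = 0.07600 m
0.65×10⁻⁴ × 580 × 0.33 = 0.012441 m
Δh = 0.07600 + 0.012441 = 0.088441 m

88.4 mm of thermosteric rise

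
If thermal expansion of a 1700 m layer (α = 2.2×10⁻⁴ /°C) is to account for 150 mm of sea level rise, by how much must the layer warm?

ΔT ≈ 0.401 °C

ΔT = Δh/(αH) = 0.15 / (2.2×10⁻⁴ × 1700) ≈ 0.4011 °C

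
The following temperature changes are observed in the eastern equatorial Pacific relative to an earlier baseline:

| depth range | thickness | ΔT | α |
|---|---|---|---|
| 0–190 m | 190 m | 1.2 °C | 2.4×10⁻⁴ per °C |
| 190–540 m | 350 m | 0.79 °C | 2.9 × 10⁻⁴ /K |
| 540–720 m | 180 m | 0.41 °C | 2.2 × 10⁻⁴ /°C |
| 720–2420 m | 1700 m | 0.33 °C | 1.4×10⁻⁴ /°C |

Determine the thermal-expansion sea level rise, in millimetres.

0–190 m: 1.2 × 2.4×10⁻⁴ × 190 = 0.05472 m
0.79 × 350 × 2.9×10⁻⁴ = 0.080185 m
2.2×10⁻⁴ × 0.41 × 180 = 0.016236 m
1700 × 0.33 × 1.4×10⁻⁴ = 0.07854 m
Δh = 0.05472 + 0.080185 + 0.016236 + 0.07854 = 0.229681 m

about 230 mm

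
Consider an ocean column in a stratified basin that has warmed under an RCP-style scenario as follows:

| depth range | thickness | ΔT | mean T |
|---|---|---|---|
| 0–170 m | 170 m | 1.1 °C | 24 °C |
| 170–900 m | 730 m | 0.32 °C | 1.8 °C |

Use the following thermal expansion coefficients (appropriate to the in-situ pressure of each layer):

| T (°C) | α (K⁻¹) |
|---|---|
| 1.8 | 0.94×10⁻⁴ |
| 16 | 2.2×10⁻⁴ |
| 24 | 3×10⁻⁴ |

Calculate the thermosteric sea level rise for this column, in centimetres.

Layer 1 at 24 °C → α = 3×10⁻⁴ K⁻¹
Layer 2 at 1.8 °C → α = 0.94×10⁻⁴ K⁻¹
0–170 m: 170 × 1.1 × 3×10⁻⁴ = 0.05610 m
170–900 m: 0.32 × 0.94×10⁻⁴ × 730 = 0.0219584 m
Δh = 0.05610 + 0.0219584 = 0.0780584 m

7.81 cm of thermosteric rise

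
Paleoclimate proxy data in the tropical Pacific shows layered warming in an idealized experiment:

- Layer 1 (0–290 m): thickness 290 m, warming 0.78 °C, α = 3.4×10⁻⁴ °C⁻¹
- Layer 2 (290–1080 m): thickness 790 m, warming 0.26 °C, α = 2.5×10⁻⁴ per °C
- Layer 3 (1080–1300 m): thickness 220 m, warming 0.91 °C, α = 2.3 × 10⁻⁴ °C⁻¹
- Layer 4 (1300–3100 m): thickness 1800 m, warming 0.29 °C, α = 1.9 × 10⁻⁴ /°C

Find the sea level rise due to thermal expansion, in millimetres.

0–290 m: 290 × 3.4×10⁻⁴ × 0.78 = 0.076908 m
Layer 2: 2.5×10⁻⁴ × 0.26 × 790 = 0.05135 m
220 × 2.3×10⁻⁴ × 0.91 = 0.046046 m
Layer 4: 1.9×10⁻⁴ × 0.29 × 1800 = 0.09918 m
Δh = 0.076908 + 0.05135 + 0.046046 + 0.09918 = 0.273484 m ≈ 270 mm

about 270 mm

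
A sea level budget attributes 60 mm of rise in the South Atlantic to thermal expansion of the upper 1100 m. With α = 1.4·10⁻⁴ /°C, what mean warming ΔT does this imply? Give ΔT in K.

ΔT = Δh/(αH) = 0.06 / (1.4×10⁻⁴ × 1100) ≈ 0.3896 K

about 0.390 K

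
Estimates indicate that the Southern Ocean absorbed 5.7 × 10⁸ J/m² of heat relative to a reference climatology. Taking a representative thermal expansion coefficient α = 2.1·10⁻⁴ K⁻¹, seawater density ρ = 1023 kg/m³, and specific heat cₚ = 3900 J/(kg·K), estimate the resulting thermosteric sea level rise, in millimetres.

30 mm

Δh = αQ/(ρcₚ) = 2.1×10⁻⁴ × 5.7×10⁸ / (1023 × 3900) ≈ 0.030002 m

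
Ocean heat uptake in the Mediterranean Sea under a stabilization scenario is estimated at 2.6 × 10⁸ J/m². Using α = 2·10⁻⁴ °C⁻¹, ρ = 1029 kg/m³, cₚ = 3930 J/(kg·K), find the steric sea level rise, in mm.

Δh ≈ 13 mm

Δh = αQ/(ρcₚ) = 2×10⁻⁴ × 2.6×10⁸ / (1029 × 3930) ≈ 0.012859 m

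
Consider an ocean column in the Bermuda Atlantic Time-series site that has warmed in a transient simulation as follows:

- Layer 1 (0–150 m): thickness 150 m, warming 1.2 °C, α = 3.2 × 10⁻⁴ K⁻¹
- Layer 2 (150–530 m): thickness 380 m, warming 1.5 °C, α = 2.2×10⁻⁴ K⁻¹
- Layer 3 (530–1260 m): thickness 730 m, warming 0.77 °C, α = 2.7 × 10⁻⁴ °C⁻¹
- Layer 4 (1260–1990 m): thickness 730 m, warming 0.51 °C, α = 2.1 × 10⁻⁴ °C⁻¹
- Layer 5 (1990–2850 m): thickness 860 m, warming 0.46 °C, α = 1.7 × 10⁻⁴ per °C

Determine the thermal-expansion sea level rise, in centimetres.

Layer 1: 150 × 1.2 × 3.2×10⁻⁴ = 0.05760 m
150–530 m: 380 × 1.5 × 2.2×10⁻⁴ = 0.12540 m
Layer 3: 730 × 2.7×10⁻⁴ × 0.77 = 0.151767 m
2.1×10⁻⁴ × 730 × 0.51 = 0.078183 m
Layer 5: 860 × 0.46 × 1.7×10⁻⁴ = 0.067252 m
Δh = 0.05760 + 0.12540 + 0.151767 + 0.078183 + 0.067252 = 0.480202 m ≈ 48.0 cm

Δh = 48.0 cm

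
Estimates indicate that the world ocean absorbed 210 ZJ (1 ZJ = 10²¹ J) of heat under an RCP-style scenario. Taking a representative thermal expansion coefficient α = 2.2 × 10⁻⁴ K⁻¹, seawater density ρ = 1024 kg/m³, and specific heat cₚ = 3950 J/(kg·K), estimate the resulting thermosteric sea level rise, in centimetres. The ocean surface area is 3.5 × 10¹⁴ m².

Δh = 3.3 cm

Per unit area: Q = 210×10²¹ / (3.5×10¹⁴) = 6×10⁸ J/m²
Δh = αQ/(ρcₚ) = 2.2×10⁻⁴ × 6×10⁸ / (1024 × 3950) ≈ 0.032634 m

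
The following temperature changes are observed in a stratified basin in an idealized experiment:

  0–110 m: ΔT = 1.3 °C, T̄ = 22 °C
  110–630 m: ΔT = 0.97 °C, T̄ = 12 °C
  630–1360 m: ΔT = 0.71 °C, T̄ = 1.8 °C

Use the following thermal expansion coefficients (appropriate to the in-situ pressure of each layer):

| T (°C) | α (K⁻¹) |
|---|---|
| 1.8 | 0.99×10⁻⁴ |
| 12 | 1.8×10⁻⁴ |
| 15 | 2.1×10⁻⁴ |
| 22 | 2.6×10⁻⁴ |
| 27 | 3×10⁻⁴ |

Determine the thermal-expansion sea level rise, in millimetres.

about 180 mm

Layer 1 at 22 °C → α = 2.6×10⁻⁴ K⁻¹
Layer 2 at 12 °C → α = 1.8×10⁻⁴ K⁻¹
Layer 3 at 1.8 °C → α = 0.99×10⁻⁴ K⁻¹
Layer 1: 110 × 2.6×10⁻⁴ × 1.3 = 0.03718 m
Layer 2: 520 × 1.8×10⁻⁴ × 0.97 = 0.090792 m
0.99×10⁻⁴ × 730 × 0.71 = 0.0513117 m
Δh = 0.03718 + 0.090792 + 0.0513117 = 0.1792837 m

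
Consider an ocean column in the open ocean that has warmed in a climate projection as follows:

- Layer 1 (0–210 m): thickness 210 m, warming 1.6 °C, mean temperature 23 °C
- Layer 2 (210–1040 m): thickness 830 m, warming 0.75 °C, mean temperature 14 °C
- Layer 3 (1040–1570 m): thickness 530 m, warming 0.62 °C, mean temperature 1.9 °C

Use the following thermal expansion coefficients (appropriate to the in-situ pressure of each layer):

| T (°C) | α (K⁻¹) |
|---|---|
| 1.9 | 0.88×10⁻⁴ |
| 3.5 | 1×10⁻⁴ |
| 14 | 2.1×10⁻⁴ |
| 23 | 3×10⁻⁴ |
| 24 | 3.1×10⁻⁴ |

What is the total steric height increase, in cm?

Δh = 26.0 cm

Layer 1 at 23 °C → α = 3×10⁻⁴ K⁻¹
Layer 2 at 14 °C → α = 2.1×10⁻⁴ K⁻¹
Layer 3 at 1.9 °C → α = 0.88×10⁻⁴ K⁻¹
Layer 1: 210 × 3×10⁻⁴ × 1.6 = 0.10080 m
Layer 2: 2.1×10⁻⁴ × 830 × 0.75 = 0.130725 m
1040–1570 m: 0.88×10⁻⁴ × 0.62 × 530 = 0.0289168 m
Δh = 0.10080 + 0.130725 + 0.0289168 = 0.2604418 m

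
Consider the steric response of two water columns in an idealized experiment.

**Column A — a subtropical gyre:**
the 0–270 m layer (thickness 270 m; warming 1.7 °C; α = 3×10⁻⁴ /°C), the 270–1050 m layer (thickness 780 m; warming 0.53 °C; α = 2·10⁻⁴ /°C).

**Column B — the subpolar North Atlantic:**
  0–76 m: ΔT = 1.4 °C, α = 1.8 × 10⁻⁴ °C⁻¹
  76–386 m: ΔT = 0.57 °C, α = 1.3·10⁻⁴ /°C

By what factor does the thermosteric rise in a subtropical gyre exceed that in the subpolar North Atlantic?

A 270 × 1.7 × 3×10⁻⁴ = 0.13770 m
A 780 × 0.53 × 2×10⁻⁴ = 0.08268 m
A total: 0.22038 m
B Layer 1: 76 × 1.4 × 1.8×10⁻⁴ = 0.019152 m
B Layer 2: 310 × 0.57 × 1.3×10⁻⁴ = 0.022971 m
B total: 0.042123 m
Ratio: 0.22038 / 0.042123 ≈ 5.232

≈ 5.23×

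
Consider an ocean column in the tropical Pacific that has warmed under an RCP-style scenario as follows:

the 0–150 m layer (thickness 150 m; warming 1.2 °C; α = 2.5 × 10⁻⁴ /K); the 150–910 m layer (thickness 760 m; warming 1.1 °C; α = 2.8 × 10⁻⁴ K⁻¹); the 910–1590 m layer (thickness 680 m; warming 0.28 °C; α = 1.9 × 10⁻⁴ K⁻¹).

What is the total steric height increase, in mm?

0–150 m: 150 × 2.5×10⁻⁴ × 1.2 = 0.04500 m
150–910 m: 1.1 × 2.8×10⁻⁴ × 760 = 0.23408 m
Layer 3: 0.28 × 1.9×10⁻⁴ × 680 = 0.036176 m
Δh = 0.04500 + 0.23408 + 0.036176 = 0.315256 m

315 mm of thermosteric rise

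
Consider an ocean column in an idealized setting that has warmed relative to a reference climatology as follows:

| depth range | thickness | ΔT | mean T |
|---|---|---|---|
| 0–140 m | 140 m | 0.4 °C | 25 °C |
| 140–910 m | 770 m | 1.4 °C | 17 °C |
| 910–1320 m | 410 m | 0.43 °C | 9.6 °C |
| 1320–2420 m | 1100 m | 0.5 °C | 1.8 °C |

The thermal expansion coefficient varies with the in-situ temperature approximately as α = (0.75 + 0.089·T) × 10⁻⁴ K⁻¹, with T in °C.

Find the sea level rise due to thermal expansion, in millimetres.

about 340 mm

Layer 1: α = (0.75 + 0.089×25)×10⁻⁴ = 2.975×10⁻⁴ K⁻¹
Layer 2: α = (0.75 + 0.089×17)×10⁻⁴ = 2.263×10⁻⁴ K⁻¹
Layer 3: α = (0.75 + 0.089×9.6)×10⁻⁴ = 1.6044×10⁻⁴ K⁻¹
Layer 4: α = (0.75 + 0.089×1.8)×10⁻⁴ = 0.9102×10⁻⁴ K⁻¹
140 × 2.975×10⁻⁴ × 0.4 = 0.01666 m
770 × 1.4 × 2.263×10⁻⁴ = 0.2439514 m
1.6044×10⁻⁴ × 0.43 × 410 = 0.028285572 m
Layer 4: 0.9102×10⁻⁴ × 0.5 × 1100 = 0.050061 m
Δh = 0.01666 + 0.2439514 + 0.028285572 + 0.050061 = 0.338957972 m ≈ 340 mm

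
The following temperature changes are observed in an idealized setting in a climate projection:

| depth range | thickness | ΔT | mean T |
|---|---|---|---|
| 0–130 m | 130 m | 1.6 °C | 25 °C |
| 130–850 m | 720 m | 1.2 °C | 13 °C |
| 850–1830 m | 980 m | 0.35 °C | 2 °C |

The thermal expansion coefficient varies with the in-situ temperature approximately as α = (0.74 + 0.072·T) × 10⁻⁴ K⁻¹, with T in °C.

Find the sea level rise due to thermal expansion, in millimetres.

Layer 1: α = (0.74 + 0.072×25)×10⁻⁴ = 2.54×10⁻⁴ K⁻¹
Layer 2: α = (0.74 + 0.072×13)×10⁻⁴ = 1.676×10⁻⁴ K⁻¹
Layer 3: α = (0.74 + 0.072×2)×10⁻⁴ = 0.884×10⁻⁴ K⁻¹
Layer 1: 1.6 × 130 × 2.54×10⁻⁴ = 0.052832 m
1.676×10⁻⁴ × 1.2 × 720 = 0.1448064 m
0.884×10⁻⁴ × 0.35 × 980 = 0.0303212 m
Δh = 0.052832 + 0.1448064 + 0.0303212 = 0.2279596 m ≈ 228 mm

228 mm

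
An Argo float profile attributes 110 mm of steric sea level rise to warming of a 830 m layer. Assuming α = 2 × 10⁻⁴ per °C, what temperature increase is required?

ΔT = Δh/(αH) = 0.11 / (2×10⁻⁴ × 830) ≈ 0.6627 K

about 0.663 K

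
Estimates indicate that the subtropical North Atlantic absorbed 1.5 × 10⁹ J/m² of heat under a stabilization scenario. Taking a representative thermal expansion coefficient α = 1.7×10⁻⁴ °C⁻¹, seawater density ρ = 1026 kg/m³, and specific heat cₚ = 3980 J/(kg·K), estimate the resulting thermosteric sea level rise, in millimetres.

62.4 mm

Δh = αQ/(ρcₚ) = 1.7×10⁻⁴ × 1.5×10⁹ / (1026 × 3980) ≈ 0.062447 m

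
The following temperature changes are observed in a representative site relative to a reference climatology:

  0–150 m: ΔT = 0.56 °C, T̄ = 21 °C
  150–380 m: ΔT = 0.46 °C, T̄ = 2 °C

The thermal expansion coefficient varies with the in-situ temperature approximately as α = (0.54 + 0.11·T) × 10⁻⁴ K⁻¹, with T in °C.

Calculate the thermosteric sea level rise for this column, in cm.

3.20 cm of thermosteric rise

Layer 1: α = (0.54 + 0.11×21)×10⁻⁴ = 2.85×10⁻⁴ K⁻¹
Layer 2: α = (0.54 + 0.11×2)×10⁻⁴ = 0.76×10⁻⁴ K⁻¹
0–150 m: 0.56 × 2.85×10⁻⁴ × 150 = 0.02394 m
0.76×10⁻⁴ × 0.46 × 230 = 0.0080408 m
Δh = 0.02394 + 0.0080408 = 0.0319808 m ≈ 3.20 cm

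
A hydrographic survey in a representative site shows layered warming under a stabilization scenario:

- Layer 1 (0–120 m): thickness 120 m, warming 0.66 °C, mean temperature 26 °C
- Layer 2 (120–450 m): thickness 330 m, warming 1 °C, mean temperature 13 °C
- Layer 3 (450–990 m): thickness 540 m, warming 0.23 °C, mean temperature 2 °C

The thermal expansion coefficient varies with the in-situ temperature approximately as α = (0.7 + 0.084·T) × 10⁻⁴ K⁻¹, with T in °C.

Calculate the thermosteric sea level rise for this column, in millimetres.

Layer 1: α = (0.7 + 0.084×26)×10⁻⁴ = 2.884×10⁻⁴ K⁻¹
Layer 2: α = (0.7 + 0.084×13)×10⁻⁴ = 1.792×10⁻⁴ K⁻¹
Layer 3: α = (0.7 + 0.084×2)×10⁻⁴ = 0.868×10⁻⁴ K⁻¹
Layer 1: 2.884×10⁻⁴ × 0.66 × 120 = 0.02284128 m
120–450 m: 1 × 330 × 1.792×10⁻⁴ = 0.059136 m
450–990 m: 0.868×10⁻⁴ × 540 × 0.23 = 0.01078056 m
Δh = 0.02284128 + 0.059136 + 0.01078056 = 0.09275784 m ≈ 92.8 mm

about 92.8 mm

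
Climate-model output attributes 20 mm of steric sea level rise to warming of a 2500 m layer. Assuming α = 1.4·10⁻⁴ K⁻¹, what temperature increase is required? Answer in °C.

ΔT = Δh/(αH) = 0.02 / (1.4×10⁻⁴ × 2500) ≈ 0.05714 °C

about 0.0571 °C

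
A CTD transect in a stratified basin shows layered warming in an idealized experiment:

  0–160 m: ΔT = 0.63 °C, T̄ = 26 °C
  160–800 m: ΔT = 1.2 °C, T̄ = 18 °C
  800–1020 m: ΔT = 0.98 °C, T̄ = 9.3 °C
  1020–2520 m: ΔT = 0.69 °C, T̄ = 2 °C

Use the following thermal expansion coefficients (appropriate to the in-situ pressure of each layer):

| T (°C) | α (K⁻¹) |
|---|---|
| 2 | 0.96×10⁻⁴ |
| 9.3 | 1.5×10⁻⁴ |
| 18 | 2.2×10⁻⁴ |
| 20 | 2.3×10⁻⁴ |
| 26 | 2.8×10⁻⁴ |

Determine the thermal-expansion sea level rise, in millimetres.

Layer 1 at 26 °C → α = 2.8×10⁻⁴ K⁻¹
Layer 2 at 18 °C → α = 2.2×10⁻⁴ K⁻¹
Layer 3 at 9.3 °C → α = 1.5×10⁻⁴ K⁻¹
Layer 4 at 2 °C → α = 0.96×10⁻⁴ K⁻¹
Layer 1: 160 × 0.63 × 2.8×10⁻⁴ = 0.028224 m
1.2 × 2.2×10⁻⁴ × 640 = 0.16896 m
220 × 1.5×10⁻⁴ × 0.98 = 0.03234 m
1020–2520 m: 0.96×10⁻⁴ × 1500 × 0.69 = 0.09936 m
Δh = 0.028224 + 0.16896 + 0.03234 + 0.09936 = 0.328884 m

about 329 mm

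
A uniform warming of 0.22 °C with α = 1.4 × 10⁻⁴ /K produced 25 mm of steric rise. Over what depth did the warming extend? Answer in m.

H ≈ 812 m

H = Δh/(αΔT) = 0.025 / (1.4×10⁻⁴ × 0.22) ≈ 811.7 m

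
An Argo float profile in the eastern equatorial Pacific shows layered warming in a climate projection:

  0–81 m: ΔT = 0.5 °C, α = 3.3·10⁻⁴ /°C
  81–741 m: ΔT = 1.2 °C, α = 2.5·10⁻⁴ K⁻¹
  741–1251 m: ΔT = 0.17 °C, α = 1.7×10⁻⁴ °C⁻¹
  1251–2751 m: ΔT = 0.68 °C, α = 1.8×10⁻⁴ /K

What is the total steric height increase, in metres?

Δh ≈ 0.410 m

0–81 m: 0.5 × 3.3×10⁻⁴ × 81 = 0.013365 m
Layer 2: 660 × 2.5×10⁻⁴ × 1.2 = 0.19800 m
0.17 × 1.7×10⁻⁴ × 510 = 0.014739 m
Layer 4: 1500 × 0.68 × 1.8×10⁻⁴ = 0.18360 m
Δh = 0.013365 + 0.19800 + 0.014739 + 0.18360 = 0.409704 m ≈ 0.410 m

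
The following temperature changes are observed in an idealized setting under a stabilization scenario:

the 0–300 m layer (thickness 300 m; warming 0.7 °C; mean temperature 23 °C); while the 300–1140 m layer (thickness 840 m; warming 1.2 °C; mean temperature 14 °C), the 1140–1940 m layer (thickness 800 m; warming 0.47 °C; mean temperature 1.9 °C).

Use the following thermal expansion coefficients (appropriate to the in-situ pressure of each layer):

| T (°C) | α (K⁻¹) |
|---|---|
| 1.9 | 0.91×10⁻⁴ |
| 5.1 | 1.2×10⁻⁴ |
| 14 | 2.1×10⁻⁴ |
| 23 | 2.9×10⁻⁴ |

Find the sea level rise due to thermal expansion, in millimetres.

about 310 mm

Layer 1 at 23 °C → α = 2.9×10⁻⁴ K⁻¹
Layer 2 at 14 °C → α = 2.1×10⁻⁴ K⁻¹
Layer 3 at 1.9 °C → α = 0.91×10⁻⁴ K⁻¹
Layer 1: 300 × 2.9×10⁻⁴ × 0.7 = 0.06090 m
300–1140 m: 1.2 × 840 × 2.1×10⁻⁴ = 0.21168 m
800 × 0.47 × 0.91×10⁻⁴ = 0.034216 m
Δh = 0.06090 + 0.21168 + 0.034216 = 0.306796 m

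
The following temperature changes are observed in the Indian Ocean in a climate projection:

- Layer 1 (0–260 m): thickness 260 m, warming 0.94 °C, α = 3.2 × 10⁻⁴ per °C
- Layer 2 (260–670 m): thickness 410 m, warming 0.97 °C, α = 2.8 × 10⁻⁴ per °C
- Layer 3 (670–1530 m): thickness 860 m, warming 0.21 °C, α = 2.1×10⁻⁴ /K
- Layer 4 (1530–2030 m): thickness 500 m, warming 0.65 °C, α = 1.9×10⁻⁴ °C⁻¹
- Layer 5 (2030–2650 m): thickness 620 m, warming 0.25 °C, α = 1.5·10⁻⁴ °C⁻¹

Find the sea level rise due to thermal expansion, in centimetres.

Layer 1: 260 × 0.94 × 3.2×10⁻⁴ = 0.078208 m
Layer 2: 2.8×10⁻⁴ × 410 × 0.97 = 0.111356 m
Layer 3: 2.1×10⁻⁴ × 860 × 0.21 = 0.037926 m
Layer 4: 500 × 0.65 × 1.9×10⁻⁴ = 0.06175 m
2030–2650 m: 0.25 × 1.5×10⁻⁴ × 620 = 0.02325 m
Δh = 0.078208 + 0.111356 + 0.037926 + 0.06175 + 0.02325 = 0.31249 m ≈ 31.2 cm

Δh ≈ 31.2 cm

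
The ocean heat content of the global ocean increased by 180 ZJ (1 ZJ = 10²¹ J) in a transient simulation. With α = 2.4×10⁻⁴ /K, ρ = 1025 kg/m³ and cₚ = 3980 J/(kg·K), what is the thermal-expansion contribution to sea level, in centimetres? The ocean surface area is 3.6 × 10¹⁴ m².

Δh = 2.9 cm

Per unit area: Q = 180×10²¹ / (3.6×10¹⁴) = 5×10⁸ J/m²
Δh = αQ/(ρcₚ) = 2.4×10⁻⁴ × 5×10⁸ / (1025 × 3980) ≈ 0.029415 m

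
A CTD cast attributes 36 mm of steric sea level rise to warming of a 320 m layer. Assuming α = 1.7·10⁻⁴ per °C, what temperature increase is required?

0.662 K

ΔT = Δh/(αH) = 0.036 / (1.7×10⁻⁴ × 320) ≈ 0.6618 K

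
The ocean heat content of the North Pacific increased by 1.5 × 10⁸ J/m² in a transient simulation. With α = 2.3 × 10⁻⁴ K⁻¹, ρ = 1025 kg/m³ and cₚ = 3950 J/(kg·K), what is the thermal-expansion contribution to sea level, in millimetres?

Δh = αQ/(ρcₚ) = 2.3×10⁻⁴ × 1.5×10⁸ / (1025 × 3950) ≈ 0.0085211 m

8.52 mm of thermosteric rise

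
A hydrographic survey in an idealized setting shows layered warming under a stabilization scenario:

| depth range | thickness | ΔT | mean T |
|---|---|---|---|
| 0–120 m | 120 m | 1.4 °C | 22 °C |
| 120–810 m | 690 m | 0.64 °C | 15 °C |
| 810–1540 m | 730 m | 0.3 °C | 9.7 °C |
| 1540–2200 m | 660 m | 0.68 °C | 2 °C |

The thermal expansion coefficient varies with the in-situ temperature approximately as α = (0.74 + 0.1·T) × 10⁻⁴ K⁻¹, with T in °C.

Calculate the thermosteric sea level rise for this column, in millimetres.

Δh ≈ 228 mm

Layer 1: α = (0.74 + 0.1×22)×10⁻⁴ = 2.94×10⁻⁴ K⁻¹
Layer 2: α = (0.74 + 0.1×15)×10⁻⁴ = 2.24×10⁻⁴ K⁻¹
Layer 3: α = (0.74 + 0.1×9.7)×10⁻⁴ = 1.71×10⁻⁴ K⁻¹
Layer 4: α = (0.74 + 0.1×2)×10⁻⁴ = 0.94×10⁻⁴ K⁻¹
0–120 m: 1.4 × 2.94×10⁻⁴ × 120 = 0.049392 m
Layer 2: 0.64 × 2.24×10⁻⁴ × 690 = 0.0989184 m
0.3 × 730 × 1.71×10⁻⁴ = 0.037449 m
0.68 × 0.94×10⁻⁴ × 660 = 0.0421872 m
Δh = 0.049392 + 0.0989184 + 0.037449 + 0.0421872 = 0.2279466 m ≈ 228 mm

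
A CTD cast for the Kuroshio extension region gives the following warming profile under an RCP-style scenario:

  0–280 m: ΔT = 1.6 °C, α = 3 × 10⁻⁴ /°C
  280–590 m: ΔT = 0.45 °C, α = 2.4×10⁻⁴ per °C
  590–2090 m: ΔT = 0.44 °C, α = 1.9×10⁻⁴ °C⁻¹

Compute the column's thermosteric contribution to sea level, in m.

0–280 m: 1.6 × 280 × 3×10⁻⁴ = 0.13440 m
280–590 m: 0.45 × 310 × 2.4×10⁻⁴ = 0.03348 m
590–2090 m: 1500 × 1.9×10⁻⁴ × 0.44 = 0.12540 m
Δh = 0.13440 + 0.03348 + 0.12540 = 0.29328 m ≈ 0.293 m

0.293 m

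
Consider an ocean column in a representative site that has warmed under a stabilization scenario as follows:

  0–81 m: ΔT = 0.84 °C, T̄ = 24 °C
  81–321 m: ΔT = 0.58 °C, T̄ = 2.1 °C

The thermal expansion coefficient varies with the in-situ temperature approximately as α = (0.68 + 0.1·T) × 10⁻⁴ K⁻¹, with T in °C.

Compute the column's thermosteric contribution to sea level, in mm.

33.3 mm of thermosteric rise

Layer 1: α = (0.68 + 0.1×24)×10⁻⁴ = 3.08×10⁻⁴ K⁻¹
Layer 2: α = (0.68 + 0.1×2.1)×10⁻⁴ = 0.89×10⁻⁴ K⁻¹
0–81 m: 81 × 3.08×10⁻⁴ × 0.84 = 0.02095632 m
240 × 0.89×10⁻⁴ × 0.58 = 0.0123888 m
Δh = 0.02095632 + 0.0123888 = 0.03334512 m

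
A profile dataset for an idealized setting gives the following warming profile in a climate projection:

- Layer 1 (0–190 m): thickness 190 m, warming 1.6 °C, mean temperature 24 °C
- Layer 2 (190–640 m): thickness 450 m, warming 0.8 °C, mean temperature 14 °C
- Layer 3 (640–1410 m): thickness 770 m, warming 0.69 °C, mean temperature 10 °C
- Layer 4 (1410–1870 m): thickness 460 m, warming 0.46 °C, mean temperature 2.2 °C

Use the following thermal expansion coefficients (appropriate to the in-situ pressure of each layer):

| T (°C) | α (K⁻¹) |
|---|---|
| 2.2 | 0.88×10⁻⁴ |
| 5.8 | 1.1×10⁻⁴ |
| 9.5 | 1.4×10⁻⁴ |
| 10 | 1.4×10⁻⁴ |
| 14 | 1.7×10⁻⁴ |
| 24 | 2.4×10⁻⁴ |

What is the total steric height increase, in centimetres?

Layer 1 at 24 °C → α = 2.4×10⁻⁴ K⁻¹
Layer 2 at 14 °C → α = 1.7×10⁻⁴ K⁻¹
Layer 3 at 10 °C → α = 1.4×10⁻⁴ K⁻¹
Layer 4 at 2.2 °C → α = 0.88×10⁻⁴ K⁻¹
1.6 × 2.4×10⁻⁴ × 190 = 0.07296 m
190–640 m: 1.7×10⁻⁴ × 450 × 0.8 = 0.06120 m
640–1410 m: 0.69 × 1.4×10⁻⁴ × 770 = 0.074382 m
1410–1870 m: 0.46 × 460 × 0.88×10⁻⁴ = 0.0186208 m
Δh = 0.07296 + 0.06120 + 0.074382 + 0.0186208 = 0.2271628 m

Δh = 22.7 cm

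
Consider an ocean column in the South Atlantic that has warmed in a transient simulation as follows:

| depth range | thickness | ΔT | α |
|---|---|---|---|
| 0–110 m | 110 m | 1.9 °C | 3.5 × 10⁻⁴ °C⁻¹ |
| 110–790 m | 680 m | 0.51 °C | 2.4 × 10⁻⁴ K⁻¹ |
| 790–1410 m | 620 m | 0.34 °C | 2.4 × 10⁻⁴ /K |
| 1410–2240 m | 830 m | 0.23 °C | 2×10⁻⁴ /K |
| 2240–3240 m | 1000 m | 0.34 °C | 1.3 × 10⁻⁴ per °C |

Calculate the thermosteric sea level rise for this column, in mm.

3.5×10⁻⁴ × 110 × 1.9 = 0.07315 m
Layer 2: 0.51 × 2.4×10⁻⁴ × 680 = 0.083232 m
Layer 3: 620 × 2.4×10⁻⁴ × 0.34 = 0.050592 m
Layer 4: 0.23 × 2×10⁻⁴ × 830 = 0.03818 m
1.3×10⁻⁴ × 1000 × 0.34 = 0.04420 m
Δh = 0.07315 + 0.083232 + 0.050592 + 0.03818 + 0.04420 = 0.289354 m

289 mm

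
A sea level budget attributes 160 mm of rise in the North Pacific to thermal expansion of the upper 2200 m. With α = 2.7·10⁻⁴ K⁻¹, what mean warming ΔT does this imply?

0.269 °C

ΔT = Δh/(αH) = 0.16 / (2.7×10⁻⁴ × 2200) ≈ 0.2694 °C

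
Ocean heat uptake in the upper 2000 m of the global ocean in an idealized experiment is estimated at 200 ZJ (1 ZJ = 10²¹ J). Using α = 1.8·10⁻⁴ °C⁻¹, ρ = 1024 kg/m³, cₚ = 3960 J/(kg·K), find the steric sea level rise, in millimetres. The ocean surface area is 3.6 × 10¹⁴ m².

Per unit area: Q = 200×10²¹ / (3.6×10¹⁴) ≈ 5.556×10⁸ J/m²
Δh = αQ/(ρcₚ) = 1.8×10⁻⁴ × 5.556×10⁸ / (1024 × 3960) ≈ 0.024663 m

about 24.7 mm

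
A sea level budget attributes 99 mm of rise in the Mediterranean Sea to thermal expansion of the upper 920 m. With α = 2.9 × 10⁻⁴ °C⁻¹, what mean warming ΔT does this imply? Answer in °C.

ΔT ≈ 0.371 °C

ΔT = Δh/(αH) = 0.099 / (2.9×10⁻⁴ × 920) ≈ 0.3711 °C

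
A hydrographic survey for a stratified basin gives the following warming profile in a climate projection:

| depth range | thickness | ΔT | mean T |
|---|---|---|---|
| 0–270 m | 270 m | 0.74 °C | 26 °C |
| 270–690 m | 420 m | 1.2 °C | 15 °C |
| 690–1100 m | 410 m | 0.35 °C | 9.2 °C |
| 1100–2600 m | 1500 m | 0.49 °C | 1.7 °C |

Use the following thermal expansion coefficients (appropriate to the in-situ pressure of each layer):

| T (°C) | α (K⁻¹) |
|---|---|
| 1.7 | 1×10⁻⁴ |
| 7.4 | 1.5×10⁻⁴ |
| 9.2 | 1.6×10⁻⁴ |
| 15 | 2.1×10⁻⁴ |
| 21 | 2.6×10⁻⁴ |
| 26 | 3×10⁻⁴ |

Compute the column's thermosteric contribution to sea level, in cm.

Δh = 26.2 cm

Layer 1 at 26 °C → α = 3×10⁻⁴ K⁻¹
Layer 2 at 15 °C → α = 2.1×10⁻⁴ K⁻¹
Layer 3 at 9.2 °C → α = 1.6×10⁻⁴ K⁻¹
Layer 4 at 1.7 °C → α = 1×10⁻⁴ K⁻¹
0–270 m: 270 × 3×10⁻⁴ × 0.74 = 0.05994 m
270–690 m: 2.1×10⁻⁴ × 1.2 × 420 = 0.10584 m
410 × 1.6×10⁻⁴ × 0.35 = 0.02296 m
1100–2600 m: 0.49 × 1×10⁻⁴ × 1500 = 0.07350 m
Δh = 0.05994 + 0.10584 + 0.02296 + 0.07350 = 0.26224 m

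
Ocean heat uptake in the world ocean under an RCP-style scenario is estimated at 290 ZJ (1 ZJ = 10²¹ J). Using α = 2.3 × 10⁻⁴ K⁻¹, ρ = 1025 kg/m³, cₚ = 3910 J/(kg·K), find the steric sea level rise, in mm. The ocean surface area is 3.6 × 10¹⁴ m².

46.2 mm of thermosteric rise

Per unit area: Q = 290×10²¹ / (3.6×10¹⁴) ≈ 8.056×10⁸ J/m²
Δh = αQ/(ρcₚ) = 2.3×10⁻⁴ × 8.056×10⁸ / (1025 × 3910) ≈ 0.046232 m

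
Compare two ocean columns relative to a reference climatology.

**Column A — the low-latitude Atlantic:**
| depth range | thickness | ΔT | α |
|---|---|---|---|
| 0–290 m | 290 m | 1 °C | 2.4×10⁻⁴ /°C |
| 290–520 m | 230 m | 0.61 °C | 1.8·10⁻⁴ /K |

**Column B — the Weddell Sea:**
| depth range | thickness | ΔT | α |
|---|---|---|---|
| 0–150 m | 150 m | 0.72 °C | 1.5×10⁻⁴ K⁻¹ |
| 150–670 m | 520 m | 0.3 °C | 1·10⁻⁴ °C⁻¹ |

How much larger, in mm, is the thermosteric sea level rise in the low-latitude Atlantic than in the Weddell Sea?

63 mm

A 1 × 290 × 2.4×10⁻⁴ = 0.06960 m
A 290–520 m: 1.8×10⁻⁴ × 0.61 × 230 = 0.025254 m
A total: 0.094854 m
B 1.5×10⁻⁴ × 150 × 0.72 = 0.01620 m
B 150–670 m: 1×10⁻⁴ × 520 × 0.3 = 0.01560 m
B total: 0.03180 m
Difference: 0.094854 − 0.03180 = 0.063054 m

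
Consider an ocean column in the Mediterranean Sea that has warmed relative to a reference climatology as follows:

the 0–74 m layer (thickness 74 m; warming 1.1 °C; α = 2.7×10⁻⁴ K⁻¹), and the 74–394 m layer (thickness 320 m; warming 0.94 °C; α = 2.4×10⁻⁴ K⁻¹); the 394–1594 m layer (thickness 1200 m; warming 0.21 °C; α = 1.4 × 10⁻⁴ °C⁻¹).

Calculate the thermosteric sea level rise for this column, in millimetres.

130 mm

74 × 2.7×10⁻⁴ × 1.1 = 0.021978 m
320 × 2.4×10⁻⁴ × 0.94 = 0.072192 m
394–1594 m: 1200 × 0.21 × 1.4×10⁻⁴ = 0.03528 m
Δh = 0.021978 + 0.072192 + 0.03528 = 0.12945 m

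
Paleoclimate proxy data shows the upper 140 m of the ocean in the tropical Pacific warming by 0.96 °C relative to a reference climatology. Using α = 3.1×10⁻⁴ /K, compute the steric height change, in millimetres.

Δh = αΔT·H = 3.1×10⁻⁴ × 0.96 × 140 = 0.041664 m

Δh ≈ 41.7 mm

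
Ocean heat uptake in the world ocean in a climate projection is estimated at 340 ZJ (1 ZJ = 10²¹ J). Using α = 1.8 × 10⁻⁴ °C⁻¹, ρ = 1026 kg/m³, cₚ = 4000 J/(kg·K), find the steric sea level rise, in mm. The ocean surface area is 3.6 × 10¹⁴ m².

41.4 mm of thermosteric rise

Per unit area: Q = 340×10²¹ / (3.6×10¹⁴) ≈ 9.444×10⁸ J/m²
Δh = αQ/(ρcₚ) = 1.8×10⁻⁴ × 9.444×10⁸ / (1026 × 4000) ≈ 0.041421 m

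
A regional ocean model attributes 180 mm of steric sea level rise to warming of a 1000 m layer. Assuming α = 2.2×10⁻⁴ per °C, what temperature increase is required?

0.818 °C

ΔT = Δh/(αH) = 0.18 / (2.2×10⁻⁴ × 1000) ≈ 0.8182 °C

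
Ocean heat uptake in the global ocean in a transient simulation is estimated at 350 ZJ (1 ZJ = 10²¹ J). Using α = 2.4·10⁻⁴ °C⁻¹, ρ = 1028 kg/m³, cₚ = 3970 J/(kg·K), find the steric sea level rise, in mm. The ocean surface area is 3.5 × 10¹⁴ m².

Per unit area: Q = 350×10²¹ / (3.5×10¹⁴) = 1×10⁹ J/m²
Δh = αQ/(ρcₚ) = 2.4×10⁻⁴ × 1×10⁹ / (1028 × 3970) ≈ 0.058807 m

Δh ≈ 58.8 mm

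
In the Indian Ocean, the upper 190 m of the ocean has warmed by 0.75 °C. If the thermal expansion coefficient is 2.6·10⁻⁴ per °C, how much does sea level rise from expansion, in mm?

Δh = αΔT·H = 2.6×10⁻⁴ × 0.75 × 190 = 0.03705 m

Δh ≈ 37.1 mm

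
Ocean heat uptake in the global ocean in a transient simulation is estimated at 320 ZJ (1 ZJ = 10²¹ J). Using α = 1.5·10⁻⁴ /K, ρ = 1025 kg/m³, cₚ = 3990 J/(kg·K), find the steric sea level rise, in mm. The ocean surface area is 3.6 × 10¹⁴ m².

Per unit area: Q = 320×10²¹ / (3.6×10¹⁴) ≈ 8.889×10⁸ J/m²
Δh = αQ/(ρcₚ) = 1.5×10⁻⁴ × 8.889×10⁸ / (1025 × 3990) ≈ 0.032602 m

Δh = 33 mm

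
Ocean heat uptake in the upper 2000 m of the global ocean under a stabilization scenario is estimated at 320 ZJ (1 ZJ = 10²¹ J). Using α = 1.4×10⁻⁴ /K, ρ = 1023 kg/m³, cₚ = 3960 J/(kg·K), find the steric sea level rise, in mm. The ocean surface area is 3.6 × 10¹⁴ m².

Per unit area: Q = 320×10²¹ / (3.6×10¹⁴) ≈ 8.889×10⁸ J/m²
Δh = αQ/(ρcₚ) = 1.4×10⁻⁴ × 8.889×10⁸ / (1023 × 3960) ≈ 0.030719 m

Δh ≈ 30.7 mm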